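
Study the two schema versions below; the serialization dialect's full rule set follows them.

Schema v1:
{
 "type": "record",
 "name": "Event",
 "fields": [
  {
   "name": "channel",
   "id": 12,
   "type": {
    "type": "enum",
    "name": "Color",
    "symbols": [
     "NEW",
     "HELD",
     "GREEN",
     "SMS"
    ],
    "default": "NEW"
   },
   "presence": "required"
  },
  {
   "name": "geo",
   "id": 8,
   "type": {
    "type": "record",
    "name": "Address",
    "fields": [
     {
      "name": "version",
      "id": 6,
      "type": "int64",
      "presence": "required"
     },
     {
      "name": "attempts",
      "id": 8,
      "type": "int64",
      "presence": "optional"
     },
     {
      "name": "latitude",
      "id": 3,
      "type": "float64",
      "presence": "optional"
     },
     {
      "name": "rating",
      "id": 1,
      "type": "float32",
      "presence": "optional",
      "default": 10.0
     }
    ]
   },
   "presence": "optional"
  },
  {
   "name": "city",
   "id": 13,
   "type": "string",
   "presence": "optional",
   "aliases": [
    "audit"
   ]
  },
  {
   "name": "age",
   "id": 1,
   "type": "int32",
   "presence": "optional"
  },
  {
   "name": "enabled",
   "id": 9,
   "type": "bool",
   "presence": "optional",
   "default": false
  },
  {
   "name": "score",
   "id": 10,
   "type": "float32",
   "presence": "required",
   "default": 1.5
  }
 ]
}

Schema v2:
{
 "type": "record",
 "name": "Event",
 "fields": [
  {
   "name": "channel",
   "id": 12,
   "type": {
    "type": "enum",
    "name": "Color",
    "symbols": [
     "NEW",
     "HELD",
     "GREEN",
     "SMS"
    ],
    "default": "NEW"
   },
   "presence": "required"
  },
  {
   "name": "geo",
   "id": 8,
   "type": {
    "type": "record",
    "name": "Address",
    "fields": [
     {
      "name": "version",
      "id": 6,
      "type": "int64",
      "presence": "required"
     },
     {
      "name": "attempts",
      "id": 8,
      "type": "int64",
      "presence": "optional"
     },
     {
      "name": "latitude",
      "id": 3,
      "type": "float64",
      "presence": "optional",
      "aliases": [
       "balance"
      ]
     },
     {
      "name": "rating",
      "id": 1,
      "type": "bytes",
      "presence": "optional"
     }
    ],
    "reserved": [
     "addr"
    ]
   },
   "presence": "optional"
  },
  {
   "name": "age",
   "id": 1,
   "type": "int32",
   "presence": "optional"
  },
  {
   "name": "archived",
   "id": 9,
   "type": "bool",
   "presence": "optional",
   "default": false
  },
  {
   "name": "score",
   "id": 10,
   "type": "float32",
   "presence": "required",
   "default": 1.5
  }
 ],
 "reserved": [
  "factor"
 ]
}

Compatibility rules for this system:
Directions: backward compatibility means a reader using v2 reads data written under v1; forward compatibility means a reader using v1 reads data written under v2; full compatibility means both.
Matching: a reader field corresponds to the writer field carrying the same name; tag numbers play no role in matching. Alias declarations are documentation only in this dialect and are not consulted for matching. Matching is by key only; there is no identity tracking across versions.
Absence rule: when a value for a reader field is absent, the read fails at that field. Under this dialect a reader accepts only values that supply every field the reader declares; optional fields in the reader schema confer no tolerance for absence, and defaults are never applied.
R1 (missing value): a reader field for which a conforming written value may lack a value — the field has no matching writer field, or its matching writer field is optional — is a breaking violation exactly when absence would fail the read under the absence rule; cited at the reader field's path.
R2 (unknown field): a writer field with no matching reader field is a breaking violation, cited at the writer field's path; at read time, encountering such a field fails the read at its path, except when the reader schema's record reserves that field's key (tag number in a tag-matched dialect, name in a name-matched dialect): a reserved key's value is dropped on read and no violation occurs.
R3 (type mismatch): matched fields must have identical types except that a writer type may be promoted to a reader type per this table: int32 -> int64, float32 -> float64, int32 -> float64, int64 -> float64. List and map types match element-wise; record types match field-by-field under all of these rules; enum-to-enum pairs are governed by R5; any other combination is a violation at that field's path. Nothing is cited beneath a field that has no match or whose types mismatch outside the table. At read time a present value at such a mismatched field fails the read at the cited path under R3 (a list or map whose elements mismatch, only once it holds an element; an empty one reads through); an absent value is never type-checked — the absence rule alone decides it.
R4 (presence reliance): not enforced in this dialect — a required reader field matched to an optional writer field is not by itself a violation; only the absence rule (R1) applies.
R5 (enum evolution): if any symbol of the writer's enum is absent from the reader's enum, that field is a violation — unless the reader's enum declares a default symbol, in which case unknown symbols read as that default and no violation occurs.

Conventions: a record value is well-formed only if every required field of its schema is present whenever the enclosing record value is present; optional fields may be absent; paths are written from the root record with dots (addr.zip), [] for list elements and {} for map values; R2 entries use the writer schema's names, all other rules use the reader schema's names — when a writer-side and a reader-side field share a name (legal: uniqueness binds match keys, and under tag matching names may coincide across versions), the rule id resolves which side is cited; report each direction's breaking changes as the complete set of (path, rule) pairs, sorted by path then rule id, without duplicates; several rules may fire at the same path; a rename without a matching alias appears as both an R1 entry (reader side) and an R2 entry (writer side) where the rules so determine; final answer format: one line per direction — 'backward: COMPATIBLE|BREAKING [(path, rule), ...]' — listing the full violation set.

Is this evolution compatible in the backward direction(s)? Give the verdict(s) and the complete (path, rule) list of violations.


backward: BREAKING [(age, R1), (archived, R1), (city, R2), (enabled, R2), (geo, R1), (geo.attempts, R1), (geo.latitude, R1), (geo.rating, R1), (geo.rating, R3)]

each type pair in Event: writer, then reader
backward pass over Event, reader schema v2, writer schema v1:
  channel: paired with writer channel (Color -> Color; writer required)
  geo: paired with writer geo (Address -> Address; writer optional)
  age: paired with writer age (int32 -> int32; writer optional)
  archived: no writer match
  score: paired with writer score (float32 -> float32; writer required)
  leftover writer field: city
  leftover writer field: enabled
  geo.version: paired with writer geo.version (int64 -> int64; writer required)
  geo.attempts: paired with writer geo.attempts (int64 -> int64; writer optional)
  geo.latitude: paired with writer geo.latitude (float64 -> float64; writer optional)
  geo.rating: paired with writer geo.rating (float32 -> bytes; writer optional)
  breaking: (age, R1)
  breaking: (archived, R1)
  breaking: (city, R2)
  breaking: (enabled, R2)
  breaking: (geo, R1)
  breaking: (geo.attempts, R1)
  breaking: (geo.latitude, R1)
  breaking: (geo.rating, R1)
  breaking: (geo.rating, R3)
  => 9 violation(s): backward is BREAKING for Event


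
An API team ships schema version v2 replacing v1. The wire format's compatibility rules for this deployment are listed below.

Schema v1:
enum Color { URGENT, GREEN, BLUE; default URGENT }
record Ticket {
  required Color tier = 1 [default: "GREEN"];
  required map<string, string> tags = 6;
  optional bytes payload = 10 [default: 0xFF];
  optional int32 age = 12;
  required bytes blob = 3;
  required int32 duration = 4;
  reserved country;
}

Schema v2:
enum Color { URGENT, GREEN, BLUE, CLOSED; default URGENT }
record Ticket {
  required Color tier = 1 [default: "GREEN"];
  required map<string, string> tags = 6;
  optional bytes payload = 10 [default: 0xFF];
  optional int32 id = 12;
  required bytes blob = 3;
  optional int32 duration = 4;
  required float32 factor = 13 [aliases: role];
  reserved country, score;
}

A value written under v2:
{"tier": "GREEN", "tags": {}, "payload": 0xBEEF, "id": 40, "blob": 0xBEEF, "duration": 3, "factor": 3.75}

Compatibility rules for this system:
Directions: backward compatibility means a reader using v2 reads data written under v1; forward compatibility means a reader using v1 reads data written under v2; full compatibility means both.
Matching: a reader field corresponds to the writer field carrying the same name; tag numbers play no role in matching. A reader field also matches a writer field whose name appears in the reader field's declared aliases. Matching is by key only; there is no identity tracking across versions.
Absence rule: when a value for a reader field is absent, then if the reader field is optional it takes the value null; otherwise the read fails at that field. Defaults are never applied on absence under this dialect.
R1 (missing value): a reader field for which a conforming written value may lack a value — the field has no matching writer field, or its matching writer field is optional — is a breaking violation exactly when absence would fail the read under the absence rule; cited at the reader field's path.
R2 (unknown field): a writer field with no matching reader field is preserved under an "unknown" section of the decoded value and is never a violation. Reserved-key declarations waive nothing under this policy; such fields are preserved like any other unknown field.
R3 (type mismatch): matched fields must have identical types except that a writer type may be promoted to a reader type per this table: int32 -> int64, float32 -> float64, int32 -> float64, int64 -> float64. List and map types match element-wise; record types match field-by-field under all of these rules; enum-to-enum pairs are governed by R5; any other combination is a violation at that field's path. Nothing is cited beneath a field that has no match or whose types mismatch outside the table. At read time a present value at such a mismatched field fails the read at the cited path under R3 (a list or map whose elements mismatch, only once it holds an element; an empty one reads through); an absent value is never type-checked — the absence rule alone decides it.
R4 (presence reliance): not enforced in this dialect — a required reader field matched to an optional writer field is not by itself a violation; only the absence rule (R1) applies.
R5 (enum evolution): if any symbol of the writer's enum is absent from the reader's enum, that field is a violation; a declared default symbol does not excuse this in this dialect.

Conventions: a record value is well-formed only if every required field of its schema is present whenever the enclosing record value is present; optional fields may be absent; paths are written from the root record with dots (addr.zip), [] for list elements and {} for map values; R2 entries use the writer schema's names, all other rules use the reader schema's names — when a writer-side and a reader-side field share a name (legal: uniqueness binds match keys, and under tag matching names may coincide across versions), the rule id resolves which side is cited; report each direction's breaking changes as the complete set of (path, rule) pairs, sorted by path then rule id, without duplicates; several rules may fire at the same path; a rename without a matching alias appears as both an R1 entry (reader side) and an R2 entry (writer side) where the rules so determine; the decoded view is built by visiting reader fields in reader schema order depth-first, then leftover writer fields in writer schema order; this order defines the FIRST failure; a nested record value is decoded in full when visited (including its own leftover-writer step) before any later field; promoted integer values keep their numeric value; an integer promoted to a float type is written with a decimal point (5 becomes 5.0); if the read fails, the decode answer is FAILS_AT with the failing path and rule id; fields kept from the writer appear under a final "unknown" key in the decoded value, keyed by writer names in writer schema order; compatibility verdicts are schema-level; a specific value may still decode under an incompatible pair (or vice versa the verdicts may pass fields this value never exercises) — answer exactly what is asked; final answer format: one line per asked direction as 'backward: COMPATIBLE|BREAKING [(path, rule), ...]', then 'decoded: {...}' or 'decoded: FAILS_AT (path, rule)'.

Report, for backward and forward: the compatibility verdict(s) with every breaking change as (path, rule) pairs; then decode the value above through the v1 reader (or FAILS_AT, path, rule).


the writer's type comes first in each Ticket pair
checking backward for Ticket: reader v2 against writer v1:
  tier: Color -> Color, writer required; from tier
  tags: map<string, string> -> map<string, string>, writer required; from tags
  payload: bytes -> bytes, writer optional; from payload
  id has no writer counterpart
  blob: bytes -> bytes, writer required; from blob
  duration: int32 -> int32, writer required; from duration
  factor has no writer counterpart
  writer age: unknown to reader
  rule R1 violated at factor
  backward on Ticket therefore BREAKING (1)
checking forward for Ticket: reader v1 against writer v2:
  tier: Color -> Color, writer required; from tier
  tags: map<string, string> -> map<string, string>, writer required; from tags
  payload: bytes -> bytes, writer optional; from payload
  age has no writer counterpart
  blob: bytes -> bytes, writer required; from blob
  duration: int32 -> int32, writer optional; from duration
  writer id: unknown to reader
  writer factor: unknown to reader
  rule R1 violated at duration
  rule R5 violated at tier
  forward on Ticket therefore BREAKING (2)
decoding the Ticket value with the v1 reader:
  tier := "GREEN"
  tags := {}
  payload := 0xBEEF
  age := null (not supplied -> null)
  blob := 0xBEEF
  duration := 3
  writer id: kept under "unknown"
  writer factor: kept under "unknown"
  => decoded: {"tier": "GREEN", "tags": {}, "payload": 0xBEEF, "age": null, "blob": 0xBEEF, "duration": 3, "unknown": {"id": 40, "factor": 3.75}}

backward: BREAKING [(factor, R1)]; forward: BREAKING [(duration, R1), (tier, R5)]; decoded: {"tier": "GREEN", "tags": {}, "payload": 0xBEEF, "age": null, "blob": 0xBEEF, "duration": 3, "unknown": {"id": 40, "factor": 3.75}}


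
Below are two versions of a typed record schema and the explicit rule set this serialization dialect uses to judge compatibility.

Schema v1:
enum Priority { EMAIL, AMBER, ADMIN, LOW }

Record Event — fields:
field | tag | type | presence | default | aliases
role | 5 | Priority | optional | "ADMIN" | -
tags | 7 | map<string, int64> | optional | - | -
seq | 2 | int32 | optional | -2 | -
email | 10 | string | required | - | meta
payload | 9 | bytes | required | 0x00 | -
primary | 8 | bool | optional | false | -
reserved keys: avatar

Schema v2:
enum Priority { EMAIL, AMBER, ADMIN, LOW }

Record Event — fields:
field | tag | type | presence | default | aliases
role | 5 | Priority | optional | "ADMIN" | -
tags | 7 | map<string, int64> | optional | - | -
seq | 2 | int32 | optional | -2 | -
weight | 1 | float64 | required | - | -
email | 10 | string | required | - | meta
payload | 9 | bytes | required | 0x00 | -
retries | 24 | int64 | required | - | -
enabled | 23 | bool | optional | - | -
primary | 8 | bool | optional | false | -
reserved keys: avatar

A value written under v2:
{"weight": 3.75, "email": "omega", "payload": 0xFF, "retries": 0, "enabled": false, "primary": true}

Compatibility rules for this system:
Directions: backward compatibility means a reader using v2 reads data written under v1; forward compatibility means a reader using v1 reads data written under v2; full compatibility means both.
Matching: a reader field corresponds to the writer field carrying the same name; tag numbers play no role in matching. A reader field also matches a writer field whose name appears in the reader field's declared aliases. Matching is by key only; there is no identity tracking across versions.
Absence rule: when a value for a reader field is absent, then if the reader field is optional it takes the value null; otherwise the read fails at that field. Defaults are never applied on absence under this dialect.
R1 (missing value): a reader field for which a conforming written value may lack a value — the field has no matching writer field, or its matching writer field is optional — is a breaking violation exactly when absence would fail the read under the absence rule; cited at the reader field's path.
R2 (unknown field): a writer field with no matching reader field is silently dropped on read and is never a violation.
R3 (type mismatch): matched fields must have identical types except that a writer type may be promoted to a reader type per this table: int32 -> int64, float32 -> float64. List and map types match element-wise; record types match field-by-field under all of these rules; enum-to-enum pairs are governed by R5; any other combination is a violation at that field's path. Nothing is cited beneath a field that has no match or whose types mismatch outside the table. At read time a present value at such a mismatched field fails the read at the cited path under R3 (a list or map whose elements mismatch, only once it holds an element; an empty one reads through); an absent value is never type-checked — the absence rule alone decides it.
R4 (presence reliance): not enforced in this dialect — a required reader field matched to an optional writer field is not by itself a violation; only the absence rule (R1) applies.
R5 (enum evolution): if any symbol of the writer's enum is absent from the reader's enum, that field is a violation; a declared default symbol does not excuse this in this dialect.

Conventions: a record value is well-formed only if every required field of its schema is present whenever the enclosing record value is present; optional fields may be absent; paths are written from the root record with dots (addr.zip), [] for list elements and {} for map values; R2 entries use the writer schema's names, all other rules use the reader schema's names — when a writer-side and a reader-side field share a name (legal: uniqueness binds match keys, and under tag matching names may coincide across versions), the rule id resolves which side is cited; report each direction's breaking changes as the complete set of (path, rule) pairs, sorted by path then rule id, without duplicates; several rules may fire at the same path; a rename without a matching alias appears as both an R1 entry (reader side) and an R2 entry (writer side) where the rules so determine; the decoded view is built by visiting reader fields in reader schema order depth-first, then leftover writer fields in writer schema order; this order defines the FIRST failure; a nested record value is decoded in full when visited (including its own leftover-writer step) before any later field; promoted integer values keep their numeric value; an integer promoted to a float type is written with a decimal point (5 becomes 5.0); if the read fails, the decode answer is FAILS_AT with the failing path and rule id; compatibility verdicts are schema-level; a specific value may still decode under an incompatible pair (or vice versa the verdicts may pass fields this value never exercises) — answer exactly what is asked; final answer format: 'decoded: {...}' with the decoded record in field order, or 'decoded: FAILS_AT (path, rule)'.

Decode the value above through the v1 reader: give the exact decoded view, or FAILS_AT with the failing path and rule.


arrows below run writer -> reader for Event
decode walk for Event under reader schema v1:
  role := null (absent, optional -> null)
  tags := null (absent, optional -> null)
  seq := null (absent, optional -> null)
  email := "omega"
  payload := 0xFF
  primary := true
  writer weight: unknown -> dropped
  writer retries: unknown -> dropped
  writer enabled: unknown -> dropped
  => decoded: {"role": null, "tags": null, "seq": null, "email": "omega", "payload": 0xFF, "primary": true}
ruling out the remaining Event differences:
  added field enabled to record Event: optional bool, tag 23 (in v2 it sits immediately before primary) -> fires no rule on Event under this dialect and leaves the result unchanged
  added field retries to record Event: required int64, tag 24 (in v2 it sits immediately before primary) -> changes Event's schema-level verdicts only — the decode of this value is the same
  added field weight to record Event: required float64, tag 1 (in v2 it sits immediately before email) -> changes Event's schema-level verdicts only — the decode of this value is the same

decoded: {"role": null, "tags": null, "seq": null, "email": "omega", "payload": 0xFF, "primary": true}


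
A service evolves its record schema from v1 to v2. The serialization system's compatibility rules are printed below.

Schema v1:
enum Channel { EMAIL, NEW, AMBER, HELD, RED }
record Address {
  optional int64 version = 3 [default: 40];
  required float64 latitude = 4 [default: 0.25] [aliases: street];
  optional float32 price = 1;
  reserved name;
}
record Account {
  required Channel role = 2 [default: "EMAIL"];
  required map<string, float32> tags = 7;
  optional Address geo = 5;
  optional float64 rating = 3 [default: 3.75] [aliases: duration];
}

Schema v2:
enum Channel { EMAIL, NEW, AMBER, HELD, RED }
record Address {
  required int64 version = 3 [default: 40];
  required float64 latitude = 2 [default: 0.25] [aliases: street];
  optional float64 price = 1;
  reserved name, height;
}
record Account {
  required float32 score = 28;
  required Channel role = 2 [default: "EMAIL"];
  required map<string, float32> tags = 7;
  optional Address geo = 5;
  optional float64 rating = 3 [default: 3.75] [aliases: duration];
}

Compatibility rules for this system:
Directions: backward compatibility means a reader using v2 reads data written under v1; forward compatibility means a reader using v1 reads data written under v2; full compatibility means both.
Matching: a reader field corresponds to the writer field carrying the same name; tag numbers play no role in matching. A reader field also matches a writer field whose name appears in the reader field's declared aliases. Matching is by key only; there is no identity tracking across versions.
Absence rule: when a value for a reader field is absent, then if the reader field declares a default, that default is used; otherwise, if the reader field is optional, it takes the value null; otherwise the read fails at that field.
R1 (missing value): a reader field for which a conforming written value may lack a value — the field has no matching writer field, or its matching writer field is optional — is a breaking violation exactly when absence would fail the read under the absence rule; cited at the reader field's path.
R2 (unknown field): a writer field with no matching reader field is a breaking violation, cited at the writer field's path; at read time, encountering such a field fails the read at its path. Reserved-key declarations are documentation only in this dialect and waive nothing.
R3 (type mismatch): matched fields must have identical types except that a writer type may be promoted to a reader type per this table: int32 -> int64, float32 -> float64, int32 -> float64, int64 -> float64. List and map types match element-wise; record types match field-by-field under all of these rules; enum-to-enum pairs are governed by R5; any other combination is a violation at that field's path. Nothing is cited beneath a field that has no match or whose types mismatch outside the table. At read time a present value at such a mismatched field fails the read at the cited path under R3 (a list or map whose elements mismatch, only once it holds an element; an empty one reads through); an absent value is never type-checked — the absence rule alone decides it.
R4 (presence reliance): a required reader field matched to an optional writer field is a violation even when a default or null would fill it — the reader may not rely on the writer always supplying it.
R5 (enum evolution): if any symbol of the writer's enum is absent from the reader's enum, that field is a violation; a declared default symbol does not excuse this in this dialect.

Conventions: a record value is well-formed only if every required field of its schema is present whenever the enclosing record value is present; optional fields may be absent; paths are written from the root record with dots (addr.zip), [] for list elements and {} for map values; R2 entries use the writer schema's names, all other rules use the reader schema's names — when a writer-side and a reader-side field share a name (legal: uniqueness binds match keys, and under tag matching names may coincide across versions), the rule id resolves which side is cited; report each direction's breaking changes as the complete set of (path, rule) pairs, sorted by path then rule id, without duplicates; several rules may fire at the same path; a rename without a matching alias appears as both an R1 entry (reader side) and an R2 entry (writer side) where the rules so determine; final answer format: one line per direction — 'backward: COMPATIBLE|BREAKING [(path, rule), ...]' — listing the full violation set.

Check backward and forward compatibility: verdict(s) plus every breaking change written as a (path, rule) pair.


backward: BREAKING [(geo.version, R4), (score, R1)]; forward: BREAKING [(geo.price, R3), (score, R2)]

each type pair in Account: writer, then reader
checking backward for Account: reader v2 against writer v1:
  score: no writer match
  role: paired with writer role (Channel -> Channel; writer required)
  tags: paired with writer tags (map<string, float32> -> map<string, float32>; writer required)
  geo: paired with writer geo (Address -> Address; writer optional)
  rating: paired with writer rating (float64 -> float64; writer optional)
  geo.version: paired with writer geo.version (int64 -> int64; writer optional)
  geo.latitude: paired with writer geo.latitude (float64 -> float64; writer required)
  geo.price: paired with writer geo.price (float32 -> float64; writer optional)
  breaking: (geo.version, R4)
  breaking: (score, R1)
  => 2 violation(s): backward is BREAKING for Account
checking forward for Account: reader v1 against writer v2:
  role: paired with writer role (Channel -> Channel; writer required)
  tags: paired with writer tags (map<string, float32> -> map<string, float32>; writer required)
  geo: paired with writer geo (Address -> Address; writer optional)
  rating: paired with writer rating (float64 -> float64; writer optional)
  writer score: unknown to reader
  geo.version: paired with writer geo.version (int64 -> int64; writer required)
  geo.latitude: paired with writer geo.latitude (float64 -> float64; writer required)
  geo.price: paired with writer geo.price (float64 -> float32; writer optional)
  breaking: (geo.price, R3)
  breaking: (score, R2)
  => 2 violation(s): forward is BREAKING for Account


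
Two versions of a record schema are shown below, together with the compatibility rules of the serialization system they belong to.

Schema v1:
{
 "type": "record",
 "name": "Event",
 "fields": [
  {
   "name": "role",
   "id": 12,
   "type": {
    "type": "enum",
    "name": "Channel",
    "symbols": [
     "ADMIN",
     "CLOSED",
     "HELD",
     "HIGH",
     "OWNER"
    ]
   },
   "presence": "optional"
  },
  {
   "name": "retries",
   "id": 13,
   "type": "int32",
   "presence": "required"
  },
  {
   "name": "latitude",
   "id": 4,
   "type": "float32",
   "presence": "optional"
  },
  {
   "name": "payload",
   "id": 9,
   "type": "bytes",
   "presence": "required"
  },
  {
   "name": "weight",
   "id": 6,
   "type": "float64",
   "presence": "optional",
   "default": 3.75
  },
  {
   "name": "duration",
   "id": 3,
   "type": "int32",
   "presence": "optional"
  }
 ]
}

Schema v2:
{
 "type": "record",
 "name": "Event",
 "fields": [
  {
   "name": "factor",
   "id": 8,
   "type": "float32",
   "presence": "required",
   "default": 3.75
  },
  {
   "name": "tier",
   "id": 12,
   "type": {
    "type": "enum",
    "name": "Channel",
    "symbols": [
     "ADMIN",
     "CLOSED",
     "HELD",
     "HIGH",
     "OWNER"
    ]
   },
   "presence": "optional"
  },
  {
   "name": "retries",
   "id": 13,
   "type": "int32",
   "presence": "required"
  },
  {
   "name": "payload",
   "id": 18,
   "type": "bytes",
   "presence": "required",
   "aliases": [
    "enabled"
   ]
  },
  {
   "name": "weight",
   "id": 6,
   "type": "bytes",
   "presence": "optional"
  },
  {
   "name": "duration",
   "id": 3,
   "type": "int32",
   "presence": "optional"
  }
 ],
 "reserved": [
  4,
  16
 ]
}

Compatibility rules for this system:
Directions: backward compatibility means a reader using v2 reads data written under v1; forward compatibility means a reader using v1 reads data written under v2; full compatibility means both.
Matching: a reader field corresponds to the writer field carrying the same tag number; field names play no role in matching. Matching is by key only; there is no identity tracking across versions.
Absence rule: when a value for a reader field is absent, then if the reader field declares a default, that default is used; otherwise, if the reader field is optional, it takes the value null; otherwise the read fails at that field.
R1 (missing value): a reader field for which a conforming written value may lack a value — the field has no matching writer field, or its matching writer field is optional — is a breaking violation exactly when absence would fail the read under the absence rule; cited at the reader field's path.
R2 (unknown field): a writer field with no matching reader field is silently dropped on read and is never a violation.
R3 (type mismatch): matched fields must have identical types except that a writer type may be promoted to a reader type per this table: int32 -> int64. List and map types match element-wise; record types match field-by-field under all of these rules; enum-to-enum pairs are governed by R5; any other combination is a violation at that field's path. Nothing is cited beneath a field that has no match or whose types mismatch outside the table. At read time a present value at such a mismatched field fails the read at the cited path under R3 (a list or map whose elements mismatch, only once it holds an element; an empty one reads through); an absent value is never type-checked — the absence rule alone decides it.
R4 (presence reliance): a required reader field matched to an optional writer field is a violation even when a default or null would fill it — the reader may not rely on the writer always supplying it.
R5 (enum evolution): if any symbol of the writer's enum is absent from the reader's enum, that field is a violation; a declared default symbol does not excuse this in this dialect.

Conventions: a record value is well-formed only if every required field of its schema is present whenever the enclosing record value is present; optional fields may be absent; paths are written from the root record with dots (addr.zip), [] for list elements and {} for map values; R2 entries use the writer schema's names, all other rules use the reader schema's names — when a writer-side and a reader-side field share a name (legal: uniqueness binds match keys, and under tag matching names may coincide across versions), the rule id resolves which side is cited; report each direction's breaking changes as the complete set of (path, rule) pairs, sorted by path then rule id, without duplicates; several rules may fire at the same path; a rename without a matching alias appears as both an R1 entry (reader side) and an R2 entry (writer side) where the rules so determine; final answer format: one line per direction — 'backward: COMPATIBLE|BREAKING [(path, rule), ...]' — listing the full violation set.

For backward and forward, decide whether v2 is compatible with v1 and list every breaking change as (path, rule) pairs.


backward: BREAKING [(payload, R1), (weight, R3)]; forward: BREAKING [(payload, R1), (weight, R3)]

each type pair in Event: writer, then reader
backward pass over Event, reader schema v2, writer schema v1:
  factor: no writer-side match
  writer optional, Channel -> Channel: reader tier maps from writer role
  writer required, int32 -> int32: reader retries maps from writer retries
  payload: no writer-side match
  writer optional, float64 -> bytes: reader weight maps from writer weight
  writer optional, int32 -> int32: reader duration maps from writer duration
  writer field latitude has no reader counterpart
  writer field payload has no reader counterpart
  rule R1 violated at payload
  rule R3 violated at weight
  backward on Event therefore BREAKING (2)
forward pass over Event, reader schema v1, writer schema v2:
  writer optional, Channel -> Channel: reader role maps from writer tier
  writer required, int32 -> int32: reader retries maps from writer retries
  latitude: no writer-side match
  payload: no writer-side match
  writer optional, bytes -> float64: reader weight maps from writer weight
  writer optional, int32 -> int32: reader duration maps from writer duration
  writer field factor has no reader counterpart
  writer field payload has no reader counterpart
  rule R1 violated at payload
  rule R3 violated at weight
  forward on Event therefore BREAKING (2)


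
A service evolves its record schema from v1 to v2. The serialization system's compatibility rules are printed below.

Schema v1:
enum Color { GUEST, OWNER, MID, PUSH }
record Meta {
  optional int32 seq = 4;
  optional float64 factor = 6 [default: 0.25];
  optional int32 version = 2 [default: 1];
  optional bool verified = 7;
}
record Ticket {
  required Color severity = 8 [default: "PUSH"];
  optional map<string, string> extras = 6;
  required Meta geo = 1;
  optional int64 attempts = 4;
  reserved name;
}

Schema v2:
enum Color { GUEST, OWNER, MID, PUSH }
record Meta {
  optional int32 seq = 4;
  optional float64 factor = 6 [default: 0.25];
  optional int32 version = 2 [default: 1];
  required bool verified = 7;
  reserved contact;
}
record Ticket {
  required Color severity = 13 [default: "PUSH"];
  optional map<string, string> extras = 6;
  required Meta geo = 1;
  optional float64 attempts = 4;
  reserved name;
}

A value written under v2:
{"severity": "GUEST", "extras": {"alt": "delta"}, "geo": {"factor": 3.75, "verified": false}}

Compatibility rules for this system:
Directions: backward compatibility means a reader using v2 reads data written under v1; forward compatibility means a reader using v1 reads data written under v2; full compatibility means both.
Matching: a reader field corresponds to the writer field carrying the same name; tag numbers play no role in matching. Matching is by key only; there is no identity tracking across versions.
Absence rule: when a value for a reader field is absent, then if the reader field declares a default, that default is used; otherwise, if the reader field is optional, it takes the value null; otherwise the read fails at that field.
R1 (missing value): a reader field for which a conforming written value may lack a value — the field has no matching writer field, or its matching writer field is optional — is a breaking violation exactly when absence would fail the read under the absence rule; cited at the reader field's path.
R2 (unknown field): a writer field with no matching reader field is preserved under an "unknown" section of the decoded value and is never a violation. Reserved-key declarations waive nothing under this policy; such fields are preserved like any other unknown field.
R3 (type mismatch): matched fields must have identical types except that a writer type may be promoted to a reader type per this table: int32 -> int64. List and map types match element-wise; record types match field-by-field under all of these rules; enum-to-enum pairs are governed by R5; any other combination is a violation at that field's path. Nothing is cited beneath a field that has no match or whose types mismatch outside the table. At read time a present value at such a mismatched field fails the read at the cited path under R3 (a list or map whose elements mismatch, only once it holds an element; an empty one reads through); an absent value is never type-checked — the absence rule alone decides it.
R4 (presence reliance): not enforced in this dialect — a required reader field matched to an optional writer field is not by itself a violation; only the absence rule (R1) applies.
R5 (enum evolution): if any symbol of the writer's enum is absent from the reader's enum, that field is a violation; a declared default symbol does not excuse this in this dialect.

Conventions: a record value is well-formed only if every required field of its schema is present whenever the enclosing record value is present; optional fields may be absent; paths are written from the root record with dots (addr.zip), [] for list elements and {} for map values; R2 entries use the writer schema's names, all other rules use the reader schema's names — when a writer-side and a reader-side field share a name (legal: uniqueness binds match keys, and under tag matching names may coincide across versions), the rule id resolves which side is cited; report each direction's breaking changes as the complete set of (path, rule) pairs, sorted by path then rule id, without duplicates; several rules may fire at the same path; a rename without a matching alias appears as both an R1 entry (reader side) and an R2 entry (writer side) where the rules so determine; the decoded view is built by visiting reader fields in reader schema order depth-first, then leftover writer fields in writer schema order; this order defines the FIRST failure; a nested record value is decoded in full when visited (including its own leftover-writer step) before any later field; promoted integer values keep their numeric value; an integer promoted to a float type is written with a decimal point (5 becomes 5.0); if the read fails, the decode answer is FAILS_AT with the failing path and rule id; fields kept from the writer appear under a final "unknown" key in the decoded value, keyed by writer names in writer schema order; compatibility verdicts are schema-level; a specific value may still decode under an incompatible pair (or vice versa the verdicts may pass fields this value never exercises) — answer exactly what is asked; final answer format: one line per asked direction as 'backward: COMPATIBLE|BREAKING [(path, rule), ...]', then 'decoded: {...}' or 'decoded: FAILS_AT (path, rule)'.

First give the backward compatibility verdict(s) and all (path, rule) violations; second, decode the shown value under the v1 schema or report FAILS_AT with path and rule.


the writer's type comes first in each Ticket pair
backward on Ticket — v2 reading data written by v1:
  Color -> Color, writer required: severity aligns to severity
  map<string, string> -> map<string, string>, writer optional: extras aligns to extras
  Meta -> Meta, writer required: geo aligns to geo
  int64 -> float64, writer optional: attempts aligns to attempts
  int32 -> int32, writer optional: geo.seq aligns to geo.seq
  float64 -> float64, writer optional: geo.factor aligns to geo.factor
  int32 -> int32, writer optional: geo.version aligns to geo.version
  bool -> bool, writer optional: geo.verified aligns to geo.verified
  R3 fires at attempts
  R1 fires at geo.verified
  => backward verdict for Ticket: BREAKING, 2 violation(s)
decode (reader v1):
  severity := "GUEST"
  extras := {"alt": "delta"}
  geo.seq := null (not supplied -> null)
  geo.factor := 3.75
  geo.version := 1 (no value, default fills)
  geo.verified := false
  attempts := null (not supplied -> null)
  => decoded: {"severity": "GUEST", "extras": {"alt": "delta"}, "geo": {"seq": null, "factor": 3.75, "version": 1, "verified": false}, "attempts": null}
remaining Ticket differences; none change what is asked:
  field severity in record Ticket: tag 8 changed to 13 -> inert for the asked Ticket verdict: nothing fires

backward: BREAKING [(attempts, R3), (geo.verified, R1)]; decoded: {"severity": "GUEST", "extras": {"alt": "delta"}, "geo": {"seq": null, "factor": 3.75, "version": 1, "verified": false}, "attempts": null}
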